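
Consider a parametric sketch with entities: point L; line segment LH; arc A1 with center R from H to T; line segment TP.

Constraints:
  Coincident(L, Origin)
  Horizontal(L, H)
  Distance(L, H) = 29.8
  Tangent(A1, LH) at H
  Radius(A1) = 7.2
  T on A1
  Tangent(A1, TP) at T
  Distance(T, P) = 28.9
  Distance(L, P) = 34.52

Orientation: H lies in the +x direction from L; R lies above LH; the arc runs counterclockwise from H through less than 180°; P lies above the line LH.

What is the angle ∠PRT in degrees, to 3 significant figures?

76.0°

L is at the origin; LH is horizontal with |LH| = 29.8 and H on the +x side, so H = (29.8, 0.00). Tangency of A1 to LH means the radius RH is perpendicular to LH, so R = H + (0, 7.2) = (29.8, 7.20). Since RT ⟂ TP (tangency), |RP| = √(7.2² + 28.9²) = 29.8 regardless of where T sits on A1. So P lies on both circle(L, 34.52) and circle(R, 29.8); the above-LH intersection is P = (13.2, 31.9). T is the foot of the tangent from P: T = (34.6, 12.5).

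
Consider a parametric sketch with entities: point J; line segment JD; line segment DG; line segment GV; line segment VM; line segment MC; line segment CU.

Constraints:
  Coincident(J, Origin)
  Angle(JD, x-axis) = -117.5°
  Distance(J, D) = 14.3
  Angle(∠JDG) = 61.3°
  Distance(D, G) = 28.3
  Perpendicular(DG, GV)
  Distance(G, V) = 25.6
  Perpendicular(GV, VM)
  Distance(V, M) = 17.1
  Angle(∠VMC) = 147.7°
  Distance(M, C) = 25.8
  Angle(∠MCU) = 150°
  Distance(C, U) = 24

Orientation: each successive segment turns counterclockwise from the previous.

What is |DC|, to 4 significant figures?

15.88

GV ⟂ VM, so VM runs at -178.8°; with |VM| = 17.1, M = (4.058, 13.14). ∠VMC = 147.7° gives MC at -146.5° from the x-axis; with |MC| = 25.8, C = (-17.46, -1.095). Then |DC| = |C − D| = 15.88.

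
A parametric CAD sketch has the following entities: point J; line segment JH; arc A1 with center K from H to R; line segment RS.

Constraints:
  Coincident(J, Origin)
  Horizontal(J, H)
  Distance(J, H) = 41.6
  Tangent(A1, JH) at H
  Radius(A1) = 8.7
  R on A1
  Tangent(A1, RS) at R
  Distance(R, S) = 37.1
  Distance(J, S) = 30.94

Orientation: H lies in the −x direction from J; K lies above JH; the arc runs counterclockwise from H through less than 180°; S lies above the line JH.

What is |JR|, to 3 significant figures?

35.4

J is at the origin; J and H share the same y with |JH| = 41.6 and H on the −x side, so H = (-41.6, 0.00). Since A1 is tangent to JH there, KH ⟂ JH, so K = H + (0, 8.7) = (-41.6, 8.70). Since KR ⟂ RS (tangency), |KS| = √(8.7² + 37.1²) = 38.1 regardless of where R sits on A1. So S lies on both circle(J, 30.94) and circle(K, 38.1); the above-JH intersection is S = (-9.61, 29.4). R is the foot of the tangent from S: R = (-35.3, 2.67).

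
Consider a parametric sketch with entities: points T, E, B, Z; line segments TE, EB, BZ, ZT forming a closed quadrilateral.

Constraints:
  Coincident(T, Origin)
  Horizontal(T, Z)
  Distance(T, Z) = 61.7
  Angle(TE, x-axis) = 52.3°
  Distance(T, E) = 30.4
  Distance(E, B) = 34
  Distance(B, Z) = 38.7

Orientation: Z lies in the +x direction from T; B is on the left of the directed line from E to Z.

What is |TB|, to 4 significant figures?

62.20

Checks: |EB| = 34.00 ✓; |BZ| = 38.70 ✓.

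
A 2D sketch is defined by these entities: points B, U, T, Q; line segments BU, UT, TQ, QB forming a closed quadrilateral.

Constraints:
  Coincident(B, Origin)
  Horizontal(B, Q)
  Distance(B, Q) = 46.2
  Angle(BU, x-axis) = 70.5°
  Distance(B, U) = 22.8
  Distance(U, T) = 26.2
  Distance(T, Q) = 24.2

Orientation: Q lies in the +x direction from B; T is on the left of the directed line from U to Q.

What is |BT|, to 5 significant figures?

39.679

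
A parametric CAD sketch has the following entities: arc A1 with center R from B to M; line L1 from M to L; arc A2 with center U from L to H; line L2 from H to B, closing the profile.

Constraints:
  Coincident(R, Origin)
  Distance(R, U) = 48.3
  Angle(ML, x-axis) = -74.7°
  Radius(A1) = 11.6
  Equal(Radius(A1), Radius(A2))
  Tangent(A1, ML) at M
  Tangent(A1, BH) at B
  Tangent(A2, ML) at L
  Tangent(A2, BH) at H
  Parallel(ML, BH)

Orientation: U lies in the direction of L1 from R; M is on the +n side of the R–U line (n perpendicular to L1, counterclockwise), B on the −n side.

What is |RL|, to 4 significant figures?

49.67

Tangency of A1 to both parallel lines with radius 11.6 puts M and B at R ± 11.6·n: M = (11.19, 3.061), B = (-11.19, -3.061). Equal radii place L and H the same way about U: L = U + 11.6·n = (23.93, -43.53), H = U − 11.6·n = (1.556, -49.65). Then |RL| = |L − R| = 49.67.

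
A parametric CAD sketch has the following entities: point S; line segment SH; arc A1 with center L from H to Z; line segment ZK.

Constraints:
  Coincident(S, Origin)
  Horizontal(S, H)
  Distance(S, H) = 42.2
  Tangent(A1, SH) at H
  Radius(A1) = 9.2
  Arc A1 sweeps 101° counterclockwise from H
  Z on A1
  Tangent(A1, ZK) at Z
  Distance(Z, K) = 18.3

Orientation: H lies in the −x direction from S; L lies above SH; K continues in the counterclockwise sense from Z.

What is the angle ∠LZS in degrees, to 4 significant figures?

150.7°

S is at the origin; S and H share the same y with |SH| = 42.2 and H on the −x side, so H = (-42.20, 0.000). Tangency of A1 to SH means the radius LH is perpendicular to SH, so L = H + (0, 9.2) = (-42.20, 9.200). On A1, H sits at bearing -90° from L; a 101° counterclockwise sweep puts Z at bearing 11°, so Z = L + 9.2·(cos 11°, sin 11°) = (-33.17, 10.96). Then cos ∠LZS = ZL·ZS / (|ZL||ZS|), giving 150.7°.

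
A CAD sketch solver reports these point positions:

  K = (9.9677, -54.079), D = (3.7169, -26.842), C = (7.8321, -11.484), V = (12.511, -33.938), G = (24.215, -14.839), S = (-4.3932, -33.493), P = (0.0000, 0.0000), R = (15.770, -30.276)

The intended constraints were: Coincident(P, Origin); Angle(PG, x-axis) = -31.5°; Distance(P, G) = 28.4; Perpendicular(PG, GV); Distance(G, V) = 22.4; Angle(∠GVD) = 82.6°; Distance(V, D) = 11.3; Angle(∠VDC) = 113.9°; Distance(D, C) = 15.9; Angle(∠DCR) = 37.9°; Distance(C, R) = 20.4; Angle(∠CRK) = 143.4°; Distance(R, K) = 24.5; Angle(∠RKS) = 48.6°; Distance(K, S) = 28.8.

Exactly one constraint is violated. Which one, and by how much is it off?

Distance(K, S) = 28.8 — off by 3.70.

P = (0.00, 0.00) ✓; PG at -31.50° ✓; |PG| = 28.40 ✓; ∠(PG, GV) = 90.00° ✓; |GV| = 22.40 ✓; ∠GVD = 82.60° ✓; |VD| = 11.30 ✓; ∠VDC = 113.9° ✓; |DC| = 15.90 ✓; ∠DCR = 37.90° ✓; |CR| = 20.40 ✓; ∠CRK = 143.4° ✓; |RK| = 24.50 ✓; ∠RKS = 48.60° ✓; |KS| = 25.10 ✗.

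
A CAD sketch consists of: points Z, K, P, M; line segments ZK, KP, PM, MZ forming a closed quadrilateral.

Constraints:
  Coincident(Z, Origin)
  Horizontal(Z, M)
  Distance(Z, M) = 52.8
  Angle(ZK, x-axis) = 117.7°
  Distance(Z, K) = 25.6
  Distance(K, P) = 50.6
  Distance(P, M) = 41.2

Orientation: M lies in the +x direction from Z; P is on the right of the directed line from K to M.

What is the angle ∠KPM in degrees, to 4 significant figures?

96.09°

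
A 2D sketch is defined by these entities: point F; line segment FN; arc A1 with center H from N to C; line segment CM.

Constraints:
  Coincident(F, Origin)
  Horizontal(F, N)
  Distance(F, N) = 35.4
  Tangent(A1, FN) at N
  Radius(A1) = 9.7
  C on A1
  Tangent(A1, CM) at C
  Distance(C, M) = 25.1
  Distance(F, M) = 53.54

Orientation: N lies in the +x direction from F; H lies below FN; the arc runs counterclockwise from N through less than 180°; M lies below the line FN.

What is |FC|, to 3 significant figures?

30.6

Checks: F = (0.00, 0.00) ✓; |HC| = 9.700 ✓; ∠(HC, CM) = 90.00° ✓; |CM| = 25.10 ✓; |FM| = 53.54 ✓.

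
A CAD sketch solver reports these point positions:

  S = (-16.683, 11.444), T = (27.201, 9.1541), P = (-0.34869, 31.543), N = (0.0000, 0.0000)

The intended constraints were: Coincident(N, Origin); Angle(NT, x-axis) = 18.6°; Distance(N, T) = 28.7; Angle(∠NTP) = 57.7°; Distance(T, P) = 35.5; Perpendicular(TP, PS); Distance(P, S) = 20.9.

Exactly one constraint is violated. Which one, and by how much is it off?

Distance(P, S) = 20.9 — off by 5.00.

N = (0.00, 0.00) ✓; NT at 18.60° ✓; |NT| = 28.70 ✓; ∠NTP = 57.70° ✓; |TP| = 35.50 ✓; ∠(TP, PS) = 90.00° ✓; |PS| = 25.90 ✗.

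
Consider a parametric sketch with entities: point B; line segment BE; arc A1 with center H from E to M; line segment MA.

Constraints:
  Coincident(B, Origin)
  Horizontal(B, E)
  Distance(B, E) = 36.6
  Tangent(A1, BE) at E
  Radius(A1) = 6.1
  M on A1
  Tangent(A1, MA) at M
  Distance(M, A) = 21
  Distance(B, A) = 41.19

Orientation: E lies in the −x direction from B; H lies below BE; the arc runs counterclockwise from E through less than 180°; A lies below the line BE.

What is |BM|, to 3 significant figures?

42.8

Checks: ∠(HE, EB) = 90.00° ✓; |HE| = 6.100 ✓; |HM| = 6.100 ✓; ∠(HM, MA) = 90.00° ✓; |MA| = 21.00 ✓; |BA| = 41.19 ✓.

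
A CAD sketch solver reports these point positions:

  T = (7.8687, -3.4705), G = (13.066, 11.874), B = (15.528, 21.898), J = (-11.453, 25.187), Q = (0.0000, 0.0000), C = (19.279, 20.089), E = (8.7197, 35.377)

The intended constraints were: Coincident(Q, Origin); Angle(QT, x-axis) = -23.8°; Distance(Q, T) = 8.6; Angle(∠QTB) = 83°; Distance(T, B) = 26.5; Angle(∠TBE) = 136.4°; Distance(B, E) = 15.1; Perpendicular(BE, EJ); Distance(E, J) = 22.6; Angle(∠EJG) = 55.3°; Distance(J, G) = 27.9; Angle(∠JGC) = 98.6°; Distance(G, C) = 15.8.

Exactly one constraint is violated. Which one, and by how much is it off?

Distance(G, C) = 15.8 — off by 5.50.

Q = (0.00, 0.00) ✓; QT at -23.80° ✓; |QT| = 8.600 ✓; ∠QTB = 83.00° ✓; |TB| = 26.50 ✓; ∠TBE = 136.4° ✓; |BE| = 15.10 ✓; ∠(BE, EJ) = 90.00° ✓; |EJ| = 22.60 ✓; ∠EJG = 55.30° ✓; |JG| = 27.90 ✓; ∠JGC = 98.60° ✓; |GC| = 10.30 ✗.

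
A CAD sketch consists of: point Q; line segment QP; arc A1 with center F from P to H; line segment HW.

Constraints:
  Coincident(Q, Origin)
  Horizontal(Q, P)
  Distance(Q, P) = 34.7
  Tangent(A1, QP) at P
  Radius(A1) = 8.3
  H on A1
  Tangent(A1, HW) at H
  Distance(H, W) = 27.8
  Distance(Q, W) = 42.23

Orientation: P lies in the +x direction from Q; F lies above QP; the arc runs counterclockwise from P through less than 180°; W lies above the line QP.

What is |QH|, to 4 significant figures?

43.30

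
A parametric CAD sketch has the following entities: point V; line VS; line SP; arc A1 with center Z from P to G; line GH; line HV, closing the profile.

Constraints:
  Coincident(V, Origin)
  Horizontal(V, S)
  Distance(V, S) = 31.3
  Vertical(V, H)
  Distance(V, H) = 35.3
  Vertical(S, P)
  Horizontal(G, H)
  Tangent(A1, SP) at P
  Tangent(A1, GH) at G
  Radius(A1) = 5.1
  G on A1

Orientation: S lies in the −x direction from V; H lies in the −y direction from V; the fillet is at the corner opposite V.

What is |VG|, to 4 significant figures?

43.96

V is at the origin; V and S share the same y with |VS| = 31.3 and S on the −x side, so S = (-31.30, 0.000). V and H share the same x with |VH| = 35.3 and H on the −y side, so H = (0.000, -35.30). The virtual corner opposite V is at (-31.30, -35.30). The tangent condition forces ZP to be normal to SP and tangency of A1 to GH means the radius ZG is perpendicular to GH, with radius 5.1, so the center Z sits 5.1 in from both sides at Z = (-26.20, -30.20). That places the tangent points at P = (-31.30, -30.20) on SP and G = (-26.20, -35.30) on GH. Then |VG| = |G − V| = 43.96.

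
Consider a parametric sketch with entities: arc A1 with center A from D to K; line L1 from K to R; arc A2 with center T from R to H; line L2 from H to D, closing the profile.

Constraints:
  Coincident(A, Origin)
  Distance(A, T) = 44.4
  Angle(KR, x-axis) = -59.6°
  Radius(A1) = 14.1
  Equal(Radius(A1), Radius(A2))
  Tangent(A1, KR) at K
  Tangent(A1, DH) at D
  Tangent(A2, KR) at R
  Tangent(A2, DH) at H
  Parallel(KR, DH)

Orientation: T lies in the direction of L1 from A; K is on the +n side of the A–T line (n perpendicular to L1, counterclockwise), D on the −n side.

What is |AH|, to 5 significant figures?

46.585

The slot axis is L1's direction at -59.6°, so u = (cos -59.6°, sin -59.6°) = (0.50603, -0.86251) and n = (−sin -59.6°, cos -59.6°) = (0.86251, 0.50603). A is at the origin and T lies 44.4 along u from A, so T = 44.4·u = (22.468, -38.296). Tangency of A1 to both parallel lines with radius 14.1 puts K and D at A ± 14.1·n: K = (12.161, 7.1351), D = (-12.161, -7.1351). Equal radii place R and H the same way about T: R = T + 14.1·n = (34.629, -31.161), H = T − 14.1·n = (10.306, -45.431). Then |AH| = |H − A| = 46.585.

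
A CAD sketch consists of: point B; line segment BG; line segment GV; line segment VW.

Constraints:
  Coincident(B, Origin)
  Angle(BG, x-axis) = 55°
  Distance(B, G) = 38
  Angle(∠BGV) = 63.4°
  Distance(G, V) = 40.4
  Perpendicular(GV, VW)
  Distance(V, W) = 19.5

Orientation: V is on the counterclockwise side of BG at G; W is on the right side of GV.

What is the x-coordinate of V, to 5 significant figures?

-18.171

B is at the origin; BG runs at 55.0° with length 38.0, so G = 38.0·(cos 55.0°, sin 55.0°) = (21.796, 31.128). ∠BGV = 63.4°, so GV runs at 55.0° + (180° − 63.4°) = 171.60° from the x-axis; with |GV| = 40.4, V = G + 40.4·(cos 171.60°, sin 171.60°) = (-18.171, 37.030). So V.x = -18.171.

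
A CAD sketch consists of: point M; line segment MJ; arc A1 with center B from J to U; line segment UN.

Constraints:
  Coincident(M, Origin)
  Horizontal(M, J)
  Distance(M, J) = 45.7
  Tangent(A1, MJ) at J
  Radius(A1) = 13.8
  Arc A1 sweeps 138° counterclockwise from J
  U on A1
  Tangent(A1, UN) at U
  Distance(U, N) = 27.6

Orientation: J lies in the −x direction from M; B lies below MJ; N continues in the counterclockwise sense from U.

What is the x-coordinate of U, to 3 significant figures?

-54.9

Tangency of A1 to MJ means the radius BJ is perpendicular to MJ, so B = J + (0, -13.8) = (-45.7, -13.8). On A1, J sits at bearing 90° from B; a 138° counterclockwise sweep puts U at bearing 228°, so U = B + 13.8·(cos 228°, sin 228°) = (-54.9, -24.1). So U.x = -54.9.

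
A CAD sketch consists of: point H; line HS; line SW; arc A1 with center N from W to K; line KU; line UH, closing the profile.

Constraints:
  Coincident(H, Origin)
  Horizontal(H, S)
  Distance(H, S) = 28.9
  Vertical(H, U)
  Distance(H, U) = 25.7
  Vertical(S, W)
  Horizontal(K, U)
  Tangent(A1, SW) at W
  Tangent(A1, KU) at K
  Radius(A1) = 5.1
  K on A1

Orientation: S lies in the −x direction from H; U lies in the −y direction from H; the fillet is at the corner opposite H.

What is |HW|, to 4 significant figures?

35.49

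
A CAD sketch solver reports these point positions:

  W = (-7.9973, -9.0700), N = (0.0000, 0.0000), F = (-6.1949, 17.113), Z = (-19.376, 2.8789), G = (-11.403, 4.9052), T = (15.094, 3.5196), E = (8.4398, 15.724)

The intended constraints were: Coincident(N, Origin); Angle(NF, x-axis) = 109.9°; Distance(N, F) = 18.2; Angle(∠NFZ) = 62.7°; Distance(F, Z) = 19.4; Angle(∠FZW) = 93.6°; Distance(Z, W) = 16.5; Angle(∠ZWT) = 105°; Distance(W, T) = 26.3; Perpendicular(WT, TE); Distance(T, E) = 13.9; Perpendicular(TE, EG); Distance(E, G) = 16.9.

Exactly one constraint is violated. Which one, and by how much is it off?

Distance(E, G) = 16.9 — off by 5.70.

N = (0.00, 0.00) ✓; NF at 109.9° ✓; |NF| = 18.20 ✓; ∠NFZ = 62.70° ✓; |FZ| = 19.40 ✓; ∠FZW = 93.60° ✓; |ZW| = 16.50 ✓; ∠ZWT = 105.0° ✓; |WT| = 26.30 ✓; ∠(WT, TE) = 90.00° ✓; |TE| = 13.90 ✓; ∠(TE, EG) = 90.00° ✓; |EG| = 22.60 ✗.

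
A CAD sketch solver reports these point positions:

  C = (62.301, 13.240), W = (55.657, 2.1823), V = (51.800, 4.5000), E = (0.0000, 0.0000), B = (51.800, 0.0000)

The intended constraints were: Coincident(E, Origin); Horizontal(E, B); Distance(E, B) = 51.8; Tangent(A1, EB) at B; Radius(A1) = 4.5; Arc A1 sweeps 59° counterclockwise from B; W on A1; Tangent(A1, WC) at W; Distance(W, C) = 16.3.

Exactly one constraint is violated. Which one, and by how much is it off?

Distance(W, C) = 16.3 — off by 3.40.

E = (0.00, 0.00) ✓; E.y = 0.00, B.y = 0.00 ✓; |EB| = 51.80 ✓; ∠(VB, BE) = 90.00° ✓; |VB| = 4.500 ✓; bearing(V→W) − bearing(V→B) = 59.00° ✓; |VW| = 4.500 ✓; ∠(VW, WC) = 90.00° ✓; |WC| = 12.90 ✗.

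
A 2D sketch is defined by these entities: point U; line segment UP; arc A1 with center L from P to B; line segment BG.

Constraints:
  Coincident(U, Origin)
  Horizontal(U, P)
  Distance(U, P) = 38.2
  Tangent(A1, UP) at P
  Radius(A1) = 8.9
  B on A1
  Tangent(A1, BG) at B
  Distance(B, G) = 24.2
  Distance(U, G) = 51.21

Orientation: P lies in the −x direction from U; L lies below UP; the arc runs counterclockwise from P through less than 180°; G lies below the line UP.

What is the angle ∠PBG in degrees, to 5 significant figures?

124.33°

U is at the origin; U and P share the same y with |UP| = 38.2 and P on the −x side, so P = (-38.200, 0.0000). A1 meets UP tangentially, so LP is at right angles to UP, so L = P + (0, -8.9) = (-38.200, -8.9000). Since LB ⟂ BG (tangency), |LG| = √(8.9² + 24.2²) = 25.785 regardless of where B sits on A1. So G lies on both circle(U, 51.21) and circle(L, 25.785); the below-UP intersection is G = (-37.680, -34.679). B is the foot of the tangent from G: B = (-46.489, -12.140).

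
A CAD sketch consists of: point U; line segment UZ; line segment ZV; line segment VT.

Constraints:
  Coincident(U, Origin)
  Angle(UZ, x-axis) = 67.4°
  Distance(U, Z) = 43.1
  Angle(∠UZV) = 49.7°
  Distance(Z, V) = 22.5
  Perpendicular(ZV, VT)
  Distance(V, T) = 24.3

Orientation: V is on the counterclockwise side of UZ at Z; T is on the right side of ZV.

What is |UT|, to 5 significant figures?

57.423

∠UZV = 49.7°, so ZV runs at 67.4° + (180° − 49.7°) = 197.70° from the x-axis; with |ZV| = 22.5, V = Z + 22.5·(cos 197.70°, sin 197.70°) = (-4.8718, 32.950). ZV ⟂ VT; with |VT| = 24.3 on the right of ZV, T = V + 24.3·(-0.30403, 0.95266) = (-12.260, 56.099). Then |UT| = |T − U| = 57.423.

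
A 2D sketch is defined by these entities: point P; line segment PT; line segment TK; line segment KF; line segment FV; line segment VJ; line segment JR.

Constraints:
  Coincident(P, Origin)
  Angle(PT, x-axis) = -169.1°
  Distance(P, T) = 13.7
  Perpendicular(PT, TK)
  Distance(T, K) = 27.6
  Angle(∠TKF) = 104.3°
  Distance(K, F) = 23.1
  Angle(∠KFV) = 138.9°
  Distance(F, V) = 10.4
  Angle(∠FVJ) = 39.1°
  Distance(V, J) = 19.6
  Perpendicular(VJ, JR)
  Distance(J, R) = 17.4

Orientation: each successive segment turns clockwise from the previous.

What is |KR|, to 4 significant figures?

16.41

∠FVJ = 39.1° gives VJ at -156.8° from the x-axis; with |VJ| = 19.6, J = (-5.783, 23.78). VJ ⟂ JR, so JR runs at 113.2°; with |JR| = 17.4, R = (-12.64, 39.77). Then |KR| = |R − K| = 16.41.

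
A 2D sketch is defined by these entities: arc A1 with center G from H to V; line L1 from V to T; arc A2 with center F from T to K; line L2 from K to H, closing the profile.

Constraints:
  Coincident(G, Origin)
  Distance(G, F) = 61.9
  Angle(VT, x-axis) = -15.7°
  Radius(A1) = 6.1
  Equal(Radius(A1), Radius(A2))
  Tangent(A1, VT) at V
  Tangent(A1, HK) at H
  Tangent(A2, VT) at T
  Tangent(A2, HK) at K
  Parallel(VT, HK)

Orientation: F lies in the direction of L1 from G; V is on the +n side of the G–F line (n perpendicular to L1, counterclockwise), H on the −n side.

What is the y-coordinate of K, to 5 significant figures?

-22.623

Tangency of A1 to both parallel lines with radius 6.1 puts V and H at G ± 6.1·n: V = (1.6507, 5.8724), H = (-1.6507, -5.8724). Equal radii place T and K the same way about F: T = F + 6.1·n = (61.241, -10.878), K = F − 6.1·n = (57.940, -22.623). So K.y = -22.623.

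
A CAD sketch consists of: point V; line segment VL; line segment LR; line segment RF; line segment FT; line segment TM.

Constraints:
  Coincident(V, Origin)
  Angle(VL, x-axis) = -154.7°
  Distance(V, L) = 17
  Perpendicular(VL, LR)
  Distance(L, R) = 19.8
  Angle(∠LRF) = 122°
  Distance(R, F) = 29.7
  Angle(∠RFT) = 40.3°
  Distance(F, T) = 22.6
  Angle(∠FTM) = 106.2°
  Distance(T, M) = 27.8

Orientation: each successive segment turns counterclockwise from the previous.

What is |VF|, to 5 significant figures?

36.469

V is at the origin; VL runs at -154.7° with length 17.0, so L = (-15.369, -7.2651). VL ⟂ LR, so LR runs at -64.700°; with |LR| = 19.8, R = (-6.9077, -25.166). ∠LRF = 122.0° gives RF at -6.7000° from the x-axis; with |RF| = 29.7, F = (22.589, -28.631). Then |VF| = |F − V| = 36.469.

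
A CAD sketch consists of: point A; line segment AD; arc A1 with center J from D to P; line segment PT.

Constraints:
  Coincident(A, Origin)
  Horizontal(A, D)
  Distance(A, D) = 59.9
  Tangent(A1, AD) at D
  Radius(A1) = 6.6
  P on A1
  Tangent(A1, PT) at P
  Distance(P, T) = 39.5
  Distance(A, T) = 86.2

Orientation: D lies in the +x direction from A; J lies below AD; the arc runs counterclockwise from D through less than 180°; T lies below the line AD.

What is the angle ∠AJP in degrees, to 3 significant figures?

36.5°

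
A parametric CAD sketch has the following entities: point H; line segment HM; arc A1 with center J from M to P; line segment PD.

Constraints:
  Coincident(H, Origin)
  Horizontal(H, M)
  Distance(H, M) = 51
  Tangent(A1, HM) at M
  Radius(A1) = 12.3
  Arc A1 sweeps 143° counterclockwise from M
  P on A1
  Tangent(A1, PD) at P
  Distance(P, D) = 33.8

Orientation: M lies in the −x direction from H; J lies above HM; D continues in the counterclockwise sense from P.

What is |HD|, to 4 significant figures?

82.38

On A1, M sits at bearing -90° from J; a 143° counterclockwise sweep puts P at bearing 53°, so P = J + 12.3·(cos 53°, sin 53°) = (-43.60, 22.12). Since A1 is tangent to PD there, JP ⟂ PD, so PD runs along (−sin 53°, cos 53°); with |PD| = 33.8, D = (-70.59, 42.46). Then |HD| = |D − H| = 82.38.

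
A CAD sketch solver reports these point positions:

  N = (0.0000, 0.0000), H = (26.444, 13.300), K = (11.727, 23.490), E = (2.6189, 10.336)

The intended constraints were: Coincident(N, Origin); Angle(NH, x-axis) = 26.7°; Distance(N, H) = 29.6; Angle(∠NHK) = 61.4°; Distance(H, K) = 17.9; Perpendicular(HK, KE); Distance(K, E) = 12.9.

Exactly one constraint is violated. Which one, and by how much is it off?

Distance(K, E) = 12.9 — off by 3.10.

N = (0.00, 0.00) ✓; NH at 26.70° ✓; |NH| = 29.60 ✓; ∠NHK = 61.40° ✓; |HK| = 17.90 ✓; ∠(HK, KE) = 90.00° ✓; |KE| = 16.00 ✗.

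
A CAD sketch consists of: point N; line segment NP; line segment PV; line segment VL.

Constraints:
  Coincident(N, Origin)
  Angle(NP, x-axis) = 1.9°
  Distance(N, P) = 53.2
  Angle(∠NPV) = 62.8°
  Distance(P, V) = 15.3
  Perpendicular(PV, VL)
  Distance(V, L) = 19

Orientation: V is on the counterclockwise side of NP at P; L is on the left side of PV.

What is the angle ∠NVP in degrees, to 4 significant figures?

100.8°

N is at the origin; NP runs at 1.9° with length 53.2, so P = 53.2·(cos 1.9°, sin 1.9°) = (53.17, 1.764). ∠NPV = 62.8°, so PV runs at 1.9° + (180° − 62.8°) = 119.1° from the x-axis; with |PV| = 15.3, V = P + 15.3·(cos 119.1°, sin 119.1°) = (45.73, 15.13). Then cos ∠NVP = VN·VP / (|VN||VP|), giving 100.8°.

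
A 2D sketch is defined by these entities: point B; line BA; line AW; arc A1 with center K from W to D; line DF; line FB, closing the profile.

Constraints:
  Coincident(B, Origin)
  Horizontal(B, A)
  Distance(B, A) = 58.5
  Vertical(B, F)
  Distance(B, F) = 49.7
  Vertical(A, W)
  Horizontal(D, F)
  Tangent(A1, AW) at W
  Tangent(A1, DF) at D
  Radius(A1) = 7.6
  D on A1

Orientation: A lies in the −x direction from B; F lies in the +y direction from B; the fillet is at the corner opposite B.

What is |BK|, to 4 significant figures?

66.05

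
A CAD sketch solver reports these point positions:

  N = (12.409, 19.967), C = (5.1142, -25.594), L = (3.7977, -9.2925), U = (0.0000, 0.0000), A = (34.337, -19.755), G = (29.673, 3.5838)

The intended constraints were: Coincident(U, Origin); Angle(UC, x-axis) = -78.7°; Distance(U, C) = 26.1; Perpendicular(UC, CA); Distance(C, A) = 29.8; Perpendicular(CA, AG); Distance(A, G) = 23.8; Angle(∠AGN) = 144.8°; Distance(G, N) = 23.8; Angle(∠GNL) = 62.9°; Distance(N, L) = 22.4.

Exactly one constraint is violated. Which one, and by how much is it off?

Distance(N, L) = 22.4 — off by 8.10.

U = (0.00, 0.00) ✓; UC at -78.70° ✓; |UC| = 26.10 ✓; ∠(UC, CA) = 90.00° ✓; |CA| = 29.80 ✓; ∠(CA, AG) = 90.00° ✓; |AG| = 23.80 ✓; ∠AGN = 144.8° ✓; |GN| = 23.80 ✓; ∠GNL = 62.90° ✓; |NL| = 30.50 ✗.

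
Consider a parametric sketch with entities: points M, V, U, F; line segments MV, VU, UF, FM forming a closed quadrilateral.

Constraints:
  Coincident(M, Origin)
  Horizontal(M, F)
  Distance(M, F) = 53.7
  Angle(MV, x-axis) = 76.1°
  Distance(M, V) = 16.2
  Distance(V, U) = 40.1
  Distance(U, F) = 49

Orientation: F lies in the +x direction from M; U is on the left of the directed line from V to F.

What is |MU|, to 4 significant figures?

54.61

Checks: |VU| = 40.10 ✓; |UF| = 49.00 ✓.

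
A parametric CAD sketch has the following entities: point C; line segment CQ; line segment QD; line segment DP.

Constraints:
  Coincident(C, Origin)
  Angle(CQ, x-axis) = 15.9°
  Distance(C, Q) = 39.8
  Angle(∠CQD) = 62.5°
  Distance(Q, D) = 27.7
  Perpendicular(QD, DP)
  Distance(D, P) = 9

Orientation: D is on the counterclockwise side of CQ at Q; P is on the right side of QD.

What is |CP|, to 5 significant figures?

45.273

∠CQD = 62.5°, so QD runs at 15.9° + (180° − 62.5°) = 133.40° from the x-axis; with |QD| = 27.7, D = Q + 27.7·(cos 133.40°, sin 133.40°) = (19.245, 31.030). QD is perpendicular to DP; with |DP| = 9.0 on the right of QD, P = D + 9.0·(0.72657, 0.68709) = (25.784, 37.213). Then |CP| = |P − C| = 45.273.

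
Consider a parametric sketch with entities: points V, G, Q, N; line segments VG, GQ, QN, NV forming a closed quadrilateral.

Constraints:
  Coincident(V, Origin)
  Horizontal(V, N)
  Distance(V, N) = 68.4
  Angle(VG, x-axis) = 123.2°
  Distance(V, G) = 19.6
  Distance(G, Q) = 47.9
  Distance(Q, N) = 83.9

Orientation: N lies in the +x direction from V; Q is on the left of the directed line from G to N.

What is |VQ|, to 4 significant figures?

60.55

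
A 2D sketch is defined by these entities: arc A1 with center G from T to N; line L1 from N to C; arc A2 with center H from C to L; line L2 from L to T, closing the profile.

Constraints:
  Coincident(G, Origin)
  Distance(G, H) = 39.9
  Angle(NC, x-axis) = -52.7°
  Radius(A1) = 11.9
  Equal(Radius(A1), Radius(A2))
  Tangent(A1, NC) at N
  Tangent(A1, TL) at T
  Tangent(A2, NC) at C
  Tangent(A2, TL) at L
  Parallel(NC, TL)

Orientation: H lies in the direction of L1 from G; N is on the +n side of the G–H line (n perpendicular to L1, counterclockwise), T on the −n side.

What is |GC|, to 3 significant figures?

41.6

The slot axis is L1's direction at -52.7°, so u = (cos -52.7°, sin -52.7°) = (0.606, -0.795) and n = (−sin -52.7°, cos -52.7°) = (0.795, 0.606). G is at the origin and H lies 39.9 along u from G, so H = 39.9·u = (24.2, -31.7). Tangency of A1 to both parallel lines with radius 11.9 puts N and T at G ± 11.9·n: N = (9.47, 7.21), T = (-9.47, -7.21). Equal radii place C and L the same way about H: C = H + 11.9·n = (33.6, -24.5), L = H − 11.9·n = (14.7, -39.0). Then |GC| = |C − G| = 41.6.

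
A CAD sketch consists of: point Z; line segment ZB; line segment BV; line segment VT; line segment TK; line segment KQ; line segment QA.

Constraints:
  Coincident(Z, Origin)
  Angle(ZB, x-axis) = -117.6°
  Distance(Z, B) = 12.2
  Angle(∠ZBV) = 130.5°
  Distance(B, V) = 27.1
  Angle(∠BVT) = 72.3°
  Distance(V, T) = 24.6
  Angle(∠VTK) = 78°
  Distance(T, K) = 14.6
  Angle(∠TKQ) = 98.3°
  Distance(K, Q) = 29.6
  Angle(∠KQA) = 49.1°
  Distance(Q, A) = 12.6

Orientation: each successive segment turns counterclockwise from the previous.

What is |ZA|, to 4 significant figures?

32.91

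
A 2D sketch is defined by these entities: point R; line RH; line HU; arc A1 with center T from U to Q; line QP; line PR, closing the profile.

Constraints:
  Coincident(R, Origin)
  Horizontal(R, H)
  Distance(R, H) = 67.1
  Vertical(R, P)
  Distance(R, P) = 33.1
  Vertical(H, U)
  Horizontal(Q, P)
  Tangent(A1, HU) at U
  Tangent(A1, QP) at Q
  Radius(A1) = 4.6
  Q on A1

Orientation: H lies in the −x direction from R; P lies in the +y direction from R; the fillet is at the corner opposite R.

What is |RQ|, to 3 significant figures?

70.7

The virtual corner opposite R is at (-67.1, 33.1). Tangency of A1 to HU means the radius TU is perpendicular to HU and A1 meets QP tangentially, so TQ is at right angles to QP, with radius 4.6, so the center T sits 4.6 in from both sides at T = (-62.5, 28.5). That places the tangent points at U = (-67.1, 28.5) on HU and Q = (-62.5, 33.1) on QP. Then |RQ| = |Q − R| = 70.7.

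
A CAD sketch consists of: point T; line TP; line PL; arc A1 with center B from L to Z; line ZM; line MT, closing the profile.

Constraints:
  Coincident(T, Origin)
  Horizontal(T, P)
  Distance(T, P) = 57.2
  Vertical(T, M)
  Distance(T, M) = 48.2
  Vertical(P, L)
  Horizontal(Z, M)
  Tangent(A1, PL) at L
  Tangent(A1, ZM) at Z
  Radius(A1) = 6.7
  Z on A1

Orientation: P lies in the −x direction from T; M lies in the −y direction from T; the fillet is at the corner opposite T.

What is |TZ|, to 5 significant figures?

69.810

T is at the origin; T and P share the same y with |TP| = 57.2 and P on the −x side, so P = (-57.200, 0.0000). T and M share the same x with |TM| = 48.2 and M on the −y side, so M = (0.0000, -48.200). The virtual corner opposite T is at (-57.200, -48.200). The tangent condition forces BL to be normal to PL and A1 meets ZM tangentially, so BZ is at right angles to ZM, with radius 6.7, so the center B sits 6.7 in from both sides at B = (-50.500, -41.500). That places the tangent points at L = (-57.200, -41.500) on PL and Z = (-50.500, -48.200) on ZM. Then |TZ| = |Z − T| = 69.810.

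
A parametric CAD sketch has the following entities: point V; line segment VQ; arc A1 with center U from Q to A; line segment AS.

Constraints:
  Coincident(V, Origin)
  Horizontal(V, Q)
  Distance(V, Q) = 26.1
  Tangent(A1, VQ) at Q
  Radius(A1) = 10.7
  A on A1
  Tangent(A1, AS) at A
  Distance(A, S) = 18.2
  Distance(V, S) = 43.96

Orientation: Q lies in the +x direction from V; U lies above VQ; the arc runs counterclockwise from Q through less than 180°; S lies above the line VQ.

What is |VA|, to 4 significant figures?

38.88

V is at the origin; V and Q share the same y with |VQ| = 26.1 and Q on the +x side, so Q = (26.10, 0.000). A1 meets VQ tangentially, so UQ is at right angles to VQ, so U = Q + (0, 10.7) = (26.10, 10.70). Since UA ⟂ AS (tangency), |US| = √(10.7² + 18.2²) = 21.11 regardless of where A sits on A1. So S lies on both circle(V, 43.96) and circle(U, 21.11); the above-VQ intersection is S = (30.91, 31.26). A is the foot of the tangent from S: A = (36.32, 13.88).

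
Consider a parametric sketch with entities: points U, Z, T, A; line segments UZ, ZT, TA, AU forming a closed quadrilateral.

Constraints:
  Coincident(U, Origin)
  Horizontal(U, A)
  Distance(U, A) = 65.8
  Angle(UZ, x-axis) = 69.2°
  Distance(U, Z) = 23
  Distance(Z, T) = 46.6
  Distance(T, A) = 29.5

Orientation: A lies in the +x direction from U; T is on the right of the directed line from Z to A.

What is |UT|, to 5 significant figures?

41.497

Checks: |ZT| = 46.60 ✓; |TA| = 29.50 ✓.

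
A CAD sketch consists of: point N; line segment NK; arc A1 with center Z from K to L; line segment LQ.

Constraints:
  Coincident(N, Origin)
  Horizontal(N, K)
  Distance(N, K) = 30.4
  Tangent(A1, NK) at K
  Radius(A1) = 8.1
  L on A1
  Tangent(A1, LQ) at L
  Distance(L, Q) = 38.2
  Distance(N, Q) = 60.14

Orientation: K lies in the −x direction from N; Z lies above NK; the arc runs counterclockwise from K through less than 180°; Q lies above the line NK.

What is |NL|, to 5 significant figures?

25.636

Checks: |ZL| = 8.100 ✓; ∠(ZL, LQ) = 90.00° ✓; |LQ| = 38.20 ✓; |NQ| = 60.14 ✓.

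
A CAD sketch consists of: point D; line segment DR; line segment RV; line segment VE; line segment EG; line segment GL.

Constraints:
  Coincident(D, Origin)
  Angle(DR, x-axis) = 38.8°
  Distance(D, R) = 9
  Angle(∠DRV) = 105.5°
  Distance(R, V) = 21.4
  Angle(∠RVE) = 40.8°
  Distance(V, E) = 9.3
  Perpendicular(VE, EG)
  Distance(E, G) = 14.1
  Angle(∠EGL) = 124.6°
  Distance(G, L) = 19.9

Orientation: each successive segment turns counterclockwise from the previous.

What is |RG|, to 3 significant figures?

6.90

D is at the origin; DR runs at 38.8° with length 9.0, so R = (7.01, 5.64). ∠DRV = 105.5° gives RV at 113° from the x-axis; with |RV| = 21.4, V = (-1.45, 25.3). ∠RVE = 40.8° gives VE at -108° from the x-axis; with |VE| = 9.3, E = (-4.25, 16.4). The perpendicularity gives EG at right angles to VE, so EG runs at -17.5°; with |EG| = 14.1, G = (9.20, 12.2). Then |RG| = |G − R| = 6.90.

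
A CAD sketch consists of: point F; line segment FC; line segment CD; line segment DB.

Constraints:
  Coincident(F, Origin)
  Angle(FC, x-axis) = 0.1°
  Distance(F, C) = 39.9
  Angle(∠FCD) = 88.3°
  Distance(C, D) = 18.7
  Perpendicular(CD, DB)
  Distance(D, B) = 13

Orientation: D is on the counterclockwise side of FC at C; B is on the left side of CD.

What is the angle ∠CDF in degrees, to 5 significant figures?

66.289°

F is at the origin; FC runs at 0.1° with length 39.9, so C = 39.9·(cos 0.1°, sin 0.1°) = (39.900, 0.069639). ∠FCD = 88.3°, so CD runs at 0.1° + (180° − 88.3°) = 91.800° from the x-axis; with |CD| = 18.7, D = C + 18.7·(cos 91.800°, sin 91.800°) = (39.313, 18.760). Then cos ∠CDF = DC·DF / (|DC||DF|), giving 66.289°.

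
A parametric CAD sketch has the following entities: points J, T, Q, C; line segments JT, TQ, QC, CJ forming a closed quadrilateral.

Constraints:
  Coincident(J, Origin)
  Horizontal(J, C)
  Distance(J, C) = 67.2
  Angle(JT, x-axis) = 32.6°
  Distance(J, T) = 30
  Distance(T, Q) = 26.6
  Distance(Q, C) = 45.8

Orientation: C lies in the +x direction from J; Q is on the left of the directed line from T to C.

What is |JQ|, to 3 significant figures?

55.7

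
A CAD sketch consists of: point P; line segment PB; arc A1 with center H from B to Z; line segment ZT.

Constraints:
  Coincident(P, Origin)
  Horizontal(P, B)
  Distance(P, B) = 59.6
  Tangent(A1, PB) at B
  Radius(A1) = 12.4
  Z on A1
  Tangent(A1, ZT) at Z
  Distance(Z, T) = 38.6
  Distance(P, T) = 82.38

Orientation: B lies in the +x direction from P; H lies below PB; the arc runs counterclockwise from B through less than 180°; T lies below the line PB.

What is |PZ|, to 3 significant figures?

51.2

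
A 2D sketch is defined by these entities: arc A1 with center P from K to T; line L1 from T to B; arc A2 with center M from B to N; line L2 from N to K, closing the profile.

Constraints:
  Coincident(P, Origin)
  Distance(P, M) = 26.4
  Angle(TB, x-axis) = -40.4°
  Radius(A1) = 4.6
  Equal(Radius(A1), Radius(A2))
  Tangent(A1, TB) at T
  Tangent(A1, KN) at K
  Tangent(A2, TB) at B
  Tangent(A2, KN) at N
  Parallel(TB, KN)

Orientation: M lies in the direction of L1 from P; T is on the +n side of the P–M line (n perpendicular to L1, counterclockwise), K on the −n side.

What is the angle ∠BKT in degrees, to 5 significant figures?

70.787°

The slot axis is L1's direction at -40.4°, so u = (cos -40.4°, sin -40.4°) = (0.76154, -0.64812) and n = (−sin -40.4°, cos -40.4°) = (0.64812, 0.76154). P is at the origin and M lies 26.4 along u from P, so M = 26.4·u = (20.105, -17.110). Tangency of A1 to both parallel lines with radius 4.6 puts T and K at P ± 4.6·n: T = (2.9814, 3.5031), K = (-2.9814, -3.5031). Equal radii place B and N the same way about M: B = M + 4.6·n = (23.086, -13.607), N = M − 4.6·n = (17.123, -20.613). Then cos ∠BKT = KB·KT / (|KB||KT|), giving 70.787°.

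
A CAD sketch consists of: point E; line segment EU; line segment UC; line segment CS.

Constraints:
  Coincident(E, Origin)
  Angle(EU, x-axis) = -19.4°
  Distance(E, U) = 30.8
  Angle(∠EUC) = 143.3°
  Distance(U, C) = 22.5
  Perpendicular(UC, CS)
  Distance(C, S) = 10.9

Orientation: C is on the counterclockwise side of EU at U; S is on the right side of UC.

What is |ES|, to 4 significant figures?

55.55

∠EUC = 143.3°, so UC runs at -19.4° + (180° − 143.3°) = 17.30° from the x-axis; with |UC| = 22.5, C = U + 22.5·(cos 17.30°, sin 17.30°) = (50.53, -3.540). The perpendicularity gives CS at right angles to UC; with |CS| = 10.9 on the right of UC, S = C + 10.9·(0.2974, -0.9548) = (53.77, -13.95). Then |ES| = |S − E| = 55.55.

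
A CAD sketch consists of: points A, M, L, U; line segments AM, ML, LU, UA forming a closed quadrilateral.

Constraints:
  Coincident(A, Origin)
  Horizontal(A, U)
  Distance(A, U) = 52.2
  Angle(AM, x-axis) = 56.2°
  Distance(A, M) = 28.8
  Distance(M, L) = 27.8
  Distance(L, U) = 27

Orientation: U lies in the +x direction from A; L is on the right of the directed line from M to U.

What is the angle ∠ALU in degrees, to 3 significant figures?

170°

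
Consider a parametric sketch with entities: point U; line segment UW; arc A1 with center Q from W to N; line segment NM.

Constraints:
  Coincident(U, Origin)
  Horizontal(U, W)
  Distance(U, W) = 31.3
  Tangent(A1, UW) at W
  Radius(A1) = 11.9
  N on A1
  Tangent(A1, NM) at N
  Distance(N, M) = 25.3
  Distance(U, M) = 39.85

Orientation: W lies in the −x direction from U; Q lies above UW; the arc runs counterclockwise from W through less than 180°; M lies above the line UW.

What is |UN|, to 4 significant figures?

22.25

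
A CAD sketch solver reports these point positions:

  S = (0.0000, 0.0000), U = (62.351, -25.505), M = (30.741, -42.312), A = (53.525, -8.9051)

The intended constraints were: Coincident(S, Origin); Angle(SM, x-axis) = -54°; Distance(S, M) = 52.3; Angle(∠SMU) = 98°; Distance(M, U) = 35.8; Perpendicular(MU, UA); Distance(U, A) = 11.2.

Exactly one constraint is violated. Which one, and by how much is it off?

Distance(U, A) = 11.2 — off by 7.60.

S = (0.00, 0.00) ✓; SM at -54.00° ✓; |SM| = 52.30 ✓; ∠SMU = 98.00° ✓; |MU| = 35.80 ✓; ∠(MU, UA) = 90.00° ✓; |UA| = 18.80 ✗.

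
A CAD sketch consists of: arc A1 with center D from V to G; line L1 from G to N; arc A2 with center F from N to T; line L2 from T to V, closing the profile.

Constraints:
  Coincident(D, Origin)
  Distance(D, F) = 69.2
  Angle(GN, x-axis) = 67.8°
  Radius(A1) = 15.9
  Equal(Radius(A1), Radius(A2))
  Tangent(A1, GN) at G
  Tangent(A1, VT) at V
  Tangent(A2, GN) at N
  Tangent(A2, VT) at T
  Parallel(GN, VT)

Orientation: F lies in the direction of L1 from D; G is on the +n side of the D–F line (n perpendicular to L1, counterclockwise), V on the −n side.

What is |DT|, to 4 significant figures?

71.00

Tangency of A1 to both parallel lines with radius 15.9 puts G and V at D ± 15.9·n: G = (-14.72, 6.008), V = (14.72, -6.008). Equal radii place N and T the same way about F: N = F + 15.9·n = (11.43, 70.08), T = F − 15.9·n = (40.87, 58.06). Then |DT| = |T − D| = 71.00.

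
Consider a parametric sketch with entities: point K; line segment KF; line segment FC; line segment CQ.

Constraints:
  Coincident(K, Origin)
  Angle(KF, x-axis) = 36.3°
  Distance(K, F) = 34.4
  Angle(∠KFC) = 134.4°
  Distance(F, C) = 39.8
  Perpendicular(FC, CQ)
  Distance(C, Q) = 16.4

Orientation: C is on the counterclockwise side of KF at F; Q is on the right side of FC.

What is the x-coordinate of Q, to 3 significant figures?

49.6

K is at the origin; KF runs at 36.3° with length 34.4, so F = 34.4·(cos 36.3°, sin 36.3°) = (27.7, 20.4). ∠KFC = 134.4°, so FC runs at 36.3° + (180° − 134.4°) = 81.9° from the x-axis; with |FC| = 39.8, C = F + 39.8·(cos 81.9°, sin 81.9°) = (33.3, 59.8). FC ⟂ CQ; with |CQ| = 16.4 on the right of FC, Q = C + 16.4·(0.990, -0.141) = (49.6, 57.5). So Q.x = 49.6.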